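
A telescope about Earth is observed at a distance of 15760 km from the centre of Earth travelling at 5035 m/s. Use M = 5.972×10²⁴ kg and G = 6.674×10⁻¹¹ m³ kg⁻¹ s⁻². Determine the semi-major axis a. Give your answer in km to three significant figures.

a ≈ 15800 km

μ = GM = 6.674×10⁻¹¹ × 5.972×10²⁴ = 3.986×10¹⁴ m³/s².
r = 1.576×10⁷ m.
Vis-viva rearranged: 1/a = 2/r − v²/μ = 1.269×10⁻⁷ − 6.361×10⁻⁸ = 6.330×10⁻⁸ m⁻¹.
a = 1.580×10⁷ m = 15798 km.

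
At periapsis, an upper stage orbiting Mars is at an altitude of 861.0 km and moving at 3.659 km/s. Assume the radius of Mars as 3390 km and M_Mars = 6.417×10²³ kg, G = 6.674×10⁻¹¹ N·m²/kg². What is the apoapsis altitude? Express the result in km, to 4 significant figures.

μ = GM = 6.674×10⁻¹¹ × 6.417×10²³ = 4.283×10¹³ m³/s².
r_p = 3390 + 861.0 = 4251.0 km = 4.251×10⁶ m.
Specific energy ε = v²/2 − μ/r = -3.380×10⁶ J/kg, so a = −μ/(2ε) = 6.335×10⁶ m.
The apsides satisfy r_p + r_a = 2a, so the apoapsis radius is 2a − r_p = 8.418×10⁶ m = 8418.1 km.
Apoapsis altitude = 8418.1 − 3390 = 5028.1 km.

apoapsis altitude ≈ 5028 km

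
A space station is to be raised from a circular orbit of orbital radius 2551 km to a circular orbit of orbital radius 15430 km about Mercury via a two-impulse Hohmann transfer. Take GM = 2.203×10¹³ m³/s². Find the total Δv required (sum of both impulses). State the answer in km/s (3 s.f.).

r₁ = 2551 km = 2.551×10⁶ m.
r₂ = 15430 km = 1.543×10⁷ m.
Transfer ellipse a_t = (r₁ + r₂)/2 = 8.990×10⁶ m.
At r₁: circular v_c1 = √(μ/r₁) = 2939 m/s; transfer-periherm v_p = √[μ(2/r₁ − 1/a_t)] = 3850 m/s.
Δv₁ = v_p − v_c1 = 911.2 m/s.
At r₂: circular v_c2 = √(μ/r₂) = 1195 m/s; transfer-apoherm v_a = √[μ(2/r₂ − 1/a_t)] = 636.5 m/s.
Δv₂ = v_c2 − v_a = 558.4 m/s.
Total Δv = Δv₁ + Δv₂ = 1470 m/s = 1.470 km/s.

Δv_total ≈ 1.47 km/s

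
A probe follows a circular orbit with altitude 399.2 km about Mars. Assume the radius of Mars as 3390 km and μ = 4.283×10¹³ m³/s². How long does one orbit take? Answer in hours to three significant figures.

T ≈ 1.97 hours

r = 3390 + 399.2 = 3789.2 km = 3.7892×10⁶ m.
Kepler's third law: T = 2π√(r³/μ) = 2π√((3.789×10⁶)³ / 4.283×10¹³).
r³/μ = 1.270×10⁶ s², so T = 2π × 1.127×10³ = 7.082×10³ s.
Converting: 7.082×10³ s ÷ 3600 = 1.967 hours.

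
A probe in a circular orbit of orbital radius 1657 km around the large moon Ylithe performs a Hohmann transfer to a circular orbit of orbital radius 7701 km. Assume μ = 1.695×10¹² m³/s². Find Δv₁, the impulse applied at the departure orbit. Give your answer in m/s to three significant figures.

r₁ = 1657 km = 1.657×10⁶ m.
r₂ = 7701 km = 7.701×10⁶ m.
Transfer ellipse a_t = (r₁ + r₂)/2 = 4.679×10⁶ m.
At r₁: circular v_c1 = √(μ/r₁) = 1011 m/s; transfer-periapsis v_p = √[μ(2/r₁ − 1/a_t)] = 1298 m/s.
Δv₁ = v_p − v_c1 = 286.1 m/s.

Δv ≈ 286 m/s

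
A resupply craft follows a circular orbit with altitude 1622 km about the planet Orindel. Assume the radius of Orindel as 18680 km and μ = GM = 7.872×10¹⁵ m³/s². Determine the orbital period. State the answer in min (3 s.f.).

T ≈ 108 min

r = 18680 + 1622 = 20302 km = 2.0302×10⁷ m.
Kepler's third law: T = 2π√(r³/μ) = 2π√((2.030×10⁷)³ / 7.872×10¹⁵).
r³/μ = 1.063×10⁶ s², so T = 2π × 1.031×10³ = 6.478×10³ s.
Converting: 6.478×10³ s ÷ 60.00 = 108.0 min.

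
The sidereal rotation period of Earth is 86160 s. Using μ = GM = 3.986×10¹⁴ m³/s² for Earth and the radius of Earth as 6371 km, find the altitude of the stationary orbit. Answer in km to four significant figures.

A synchronous orbit has period T, so by Kepler's third law a = (μT²/4π²)^(1/3).
μT²/4π² = 3.986×10¹⁴ × (8.616×10⁴)² / 39.48 = 7.495×10²² m³.
a = 4.216×10⁷ m = 42163 km.
Altitude h = a − R = 42163 − 6371 = 35792 km.

h_sync ≈ 35790 km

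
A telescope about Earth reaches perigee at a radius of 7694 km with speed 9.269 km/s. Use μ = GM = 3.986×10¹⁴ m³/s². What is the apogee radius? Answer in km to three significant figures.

r_p = 7.694×10⁶ m.
Specific energy ε = v²/2 − μ/r = -8.849×10⁶ J/kg, so a = −μ/(2ε) = 2.252×10⁷ m.
The apsides satisfy r_p + r_a = 2a, so the apogee radius is 2a − r_p = 3.735×10⁷ m = 37348 km.

apogee radius ≈ 37300 km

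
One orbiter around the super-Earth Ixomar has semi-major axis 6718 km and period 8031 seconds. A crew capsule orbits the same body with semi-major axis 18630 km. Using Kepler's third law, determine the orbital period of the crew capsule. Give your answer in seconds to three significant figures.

Kepler's third law: T² ∝ a³, so T₂ = T₁ (a₂/a₁)^(3/2).
a₂/a₁ = 2.773, (a₂/a₁)^(3/2) = 4.618.
T₂ = 8031 × 4.618 = 37090 seconds.

T₂ ≈ 37100 seconds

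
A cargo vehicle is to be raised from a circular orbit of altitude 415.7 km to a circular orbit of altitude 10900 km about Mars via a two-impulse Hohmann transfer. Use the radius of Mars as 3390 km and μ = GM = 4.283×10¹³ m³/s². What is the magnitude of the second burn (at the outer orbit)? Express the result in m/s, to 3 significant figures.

Δv ≈ 608 m/s

r₁ = 3390 + 415.7 = 3805.7 km = 3.8057×10⁶ m.
r₂ = 3390 + 10900 = 14290 km = 1.4290×10⁷ m.
Transfer ellipse a_t = (r₁ + r₂)/2 = 9.048×10⁶ m.
At r₁: circular v_c1 = √(μ/r₁) = 3355 m/s; transfer-periapsis v_p = √[μ(2/r₁ − 1/a_t)] = 4216 m/s.
At r₂: circular v_c2 = √(μ/r₂) = 1731 m/s; transfer-apoapsis v_a = √[μ(2/r₂ − 1/a_t)] = 1123 m/s.
Δv₂ = v_c2 − v_a = 608.4 m/s.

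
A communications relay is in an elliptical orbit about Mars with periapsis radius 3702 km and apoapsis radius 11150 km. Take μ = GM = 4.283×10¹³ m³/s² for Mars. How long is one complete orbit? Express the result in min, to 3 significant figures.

T ≈ 324 min

Semi-major axis a = (r_p + r_a)/2 = (3702.0 + 11150)/2 = 7426.0 km = 7.426×10⁶ m.
By Kepler's third law T = 2π√(a³/μ) = 2π × 3.092×10³ = 1.943×10⁴ s.
= 323.8 min.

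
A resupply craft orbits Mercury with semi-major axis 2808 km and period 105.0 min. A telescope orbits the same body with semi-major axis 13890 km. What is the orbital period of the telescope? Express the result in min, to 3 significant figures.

Kepler's third law: T² ∝ a³, so T₂ = T₁ (a₂/a₁)^(3/2).
a₂/a₁ = 4.947, (a₂/a₁)^(3/2) = 11.00.
T₂ = 105.0 × 11.00 = 1155 min.

T₂ ≈ 1160 min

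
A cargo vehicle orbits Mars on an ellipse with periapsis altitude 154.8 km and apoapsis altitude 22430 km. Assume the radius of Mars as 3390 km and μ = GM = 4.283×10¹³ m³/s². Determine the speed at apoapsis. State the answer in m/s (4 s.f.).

r_p = 3390 + 154.8 = 3544.8 km = 3.5448×10⁶ m.
r_a = 3390 + 22430 = 25820 km = 2.5820×10⁷ m.
Semi-major axis a = (r_p + r_a)/2 = 14682 km = 1.468×10⁷ m.
Vis-viva: v² = μ(2/r − 1/a) = 4.283×10¹³ × (7.746×10⁻⁸ − 6.811×10⁻⁸) = 4.005×10⁵ m²/s².
v = 632.8 m/s.

v ≈ 632.8 m/s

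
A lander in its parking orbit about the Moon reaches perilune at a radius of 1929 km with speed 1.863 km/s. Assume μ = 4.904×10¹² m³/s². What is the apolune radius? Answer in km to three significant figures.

r_p = 1.929×10⁶ m.
Specific energy ε = v²/2 − μ/r = -8.069×10⁵ J/kg, so a = −μ/(2ε) = 3.039×10⁶ m.
The apsides satisfy r_p + r_a = 2a, so the apolune radius is 2a − r_p = 4.149×10⁶ m = 4148.8 km.

apolune radius ≈ 4150 km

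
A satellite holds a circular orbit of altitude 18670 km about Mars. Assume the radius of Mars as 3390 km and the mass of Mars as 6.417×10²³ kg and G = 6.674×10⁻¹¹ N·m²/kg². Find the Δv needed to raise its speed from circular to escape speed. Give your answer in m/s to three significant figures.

Δv ≈ 577 m/s

μ = GM = 6.674×10⁻¹¹ × 6.417×10²³ = 4.283×10¹³ m³/s².
r = 3390 + 18670 = 22060 km = 2.2060×10⁷ m.
Circular speed v_c = √(μ/r) = 1393 m/s.
Escape speed v_esc = √(2μ/r) = √2 × v_c = 1970 m/s.
Δv = v_esc − v_c = 577.1 m/s.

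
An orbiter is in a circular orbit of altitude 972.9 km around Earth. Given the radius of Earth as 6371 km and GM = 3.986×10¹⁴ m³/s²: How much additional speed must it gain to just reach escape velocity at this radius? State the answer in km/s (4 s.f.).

Δv ≈ 3.052 km/s

r = 6371 + 972.9 = 7343.9 km = 7.3439×10⁶ m.
Circular speed v_c = √(μ/r) = 7367 m/s.
Escape speed v_esc = √(2μ/r) = √2 × v_c = 10420 m/s.
Δv = v_esc − v_c = 3052 m/s = 3.052 km/s.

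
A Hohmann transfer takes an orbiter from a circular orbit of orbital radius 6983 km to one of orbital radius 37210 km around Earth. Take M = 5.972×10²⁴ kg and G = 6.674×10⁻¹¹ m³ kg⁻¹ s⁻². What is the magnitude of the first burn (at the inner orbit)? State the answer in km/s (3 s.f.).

μ = GM = 6.674×10⁻¹¹ × 5.972×10²⁴ = 3.986×10¹⁴ m³/s².
r₁ = 6983 km = 6.983×10⁶ m.
r₂ = 37210 km = 3.721×10⁷ m.
Transfer ellipse a_t = (r₁ + r₂)/2 = 2.210×10⁷ m.
At r₁: circular v_c1 = √(μ/r₁) = 7555 m/s; transfer-perigee v_p = √[μ(2/r₁ − 1/a_t)] = 9804 m/s.
Δv₁ = v_p − v_c1 = 2249 m/s.
= 2.249 km/s.

Δv ≈ 2.25 km/s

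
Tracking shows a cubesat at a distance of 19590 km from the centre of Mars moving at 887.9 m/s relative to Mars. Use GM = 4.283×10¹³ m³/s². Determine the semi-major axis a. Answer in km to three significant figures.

a ≈ 11900 km

r = 1.959×10⁷ m.
Specific orbital energy ε = v²/2 − μ/r = (887.9)²/2 − 4.283×10¹³/1.959×10⁷ = -1.792×10⁶ J/kg.
Since ε = −μ/(2a), a = −μ/(2ε) = 1.195×10⁷ m = 11949 km.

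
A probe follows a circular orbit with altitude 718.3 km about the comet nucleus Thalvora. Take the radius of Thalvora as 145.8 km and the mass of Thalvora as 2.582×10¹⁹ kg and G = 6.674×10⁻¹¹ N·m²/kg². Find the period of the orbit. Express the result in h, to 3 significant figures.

μ = GM = 6.674×10⁻¹¹ × 2.582×10¹⁹ = 1.723×10⁹ m³/s².
r = 145.8 + 718.3 = 864.10 km = 8.6410×10⁵ m.
Kepler's third law: T = 2π√(r³/μ) = 2π√((8.641×10⁵)³ / 1.723×10⁹).
r³/μ = 3.744×10⁸ s², so T = 2π × 1.935×10⁴ = 1.216×10⁵ s.
Converting: 1.216×10⁵ s ÷ 3600 = 33.77 h.

T ≈ 33.8 h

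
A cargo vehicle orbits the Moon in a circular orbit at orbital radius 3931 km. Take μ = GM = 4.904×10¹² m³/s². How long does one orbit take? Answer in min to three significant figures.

r = 3931 km = 3.931×10⁶ m.
Kepler's third law: T = 2π√(r³/μ) = 2π√((3.931×10⁶)³ / 4.904×10¹²).
r³/μ = 1.239×10⁷ s², so T = 2π × 3.519×10³ = 2.211×10⁴ s.
Converting: 2.211×10⁴ s ÷ 60.00 = 368.6 min.

T ≈ 369 min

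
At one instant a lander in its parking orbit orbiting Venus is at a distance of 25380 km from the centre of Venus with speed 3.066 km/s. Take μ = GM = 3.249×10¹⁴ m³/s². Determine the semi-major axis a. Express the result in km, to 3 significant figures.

a ≈ 20100 km

r = 2.538×10⁷ m.
Specific orbital energy ε = v²/2 − μ/r = (3066)²/2 − 3.249×10¹⁴/2.538×10⁷ = -8.101×10⁶ J/kg.
Since ε = −μ/(2a), a = −μ/(2ε) = 2.005×10⁷ m = 20052 km.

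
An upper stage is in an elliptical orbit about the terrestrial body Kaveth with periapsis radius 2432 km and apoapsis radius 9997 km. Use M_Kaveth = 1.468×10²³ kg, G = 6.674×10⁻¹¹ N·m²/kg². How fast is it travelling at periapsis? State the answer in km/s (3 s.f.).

v ≈ 2.55 km/s

μ = GM = 6.674×10⁻¹¹ × 1.468×10²³ = 9.797×10¹² m³/s².
Semi-major axis a = (r_p + r_a)/2 = 6214.5 km = 6.214×10⁶ m.
Vis-viva: v² = μ(2/r − 1/a) = 9.797×10¹² × (8.224×10⁻⁷ − 1.609×10⁻⁷) = 6.481×10⁶ m²/s².
v = 2546 m/s = 2.546 km/s.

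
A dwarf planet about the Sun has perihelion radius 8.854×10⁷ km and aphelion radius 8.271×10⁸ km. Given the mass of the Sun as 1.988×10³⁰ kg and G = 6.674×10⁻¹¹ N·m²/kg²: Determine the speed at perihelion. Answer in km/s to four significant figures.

μ = GM = 6.674×10⁻¹¹ × 1.988×10³⁰ = 1.327×10²⁰ m³/s².
Semi-major axis a = (r_p + r_a)/2 = 4.5782×10⁸ km = 4.578×10¹¹ m.
Vis-viva: v² = μ(2/r − 1/a) = 1.327×10²⁰ × (2.259×10⁻¹¹ − 2.184×10⁻¹²) = 2.707×10⁹ m²/s².
v = 52030 m/s = 52.03 km/s.

v ≈ 52.03 km/s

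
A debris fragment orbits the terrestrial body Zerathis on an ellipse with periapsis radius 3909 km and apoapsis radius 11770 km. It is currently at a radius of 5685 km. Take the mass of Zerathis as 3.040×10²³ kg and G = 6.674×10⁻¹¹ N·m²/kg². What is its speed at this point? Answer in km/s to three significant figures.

v ≈ 2.13 km/s

μ = GM = 6.674×10⁻¹¹ × 3.040×10²³ = 2.029×10¹³ m³/s².
Semi-major axis a = (r_p + r_a)/2 = 7839.5 km = 7.840×10⁶ m.
Vis-viva: v² = μ(2/r − 1/a) = 2.029×10¹³ × (3.518×10⁻⁷ − 1.276×10⁻⁷) = 4.550×10⁶ m²/s².
v = 2133 m/s = 2.133 km/s.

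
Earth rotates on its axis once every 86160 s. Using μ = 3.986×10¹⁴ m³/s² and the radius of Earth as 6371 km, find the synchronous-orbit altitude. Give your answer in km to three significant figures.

h_sync ≈ 35800 km

A synchronous orbit has period T, so by Kepler's third law a = (μT²/4π²)^(1/3).
μT²/4π² = 3.986×10¹⁴ × (8.616×10⁴)² / 39.48 = 7.495×10²² m³.
a = 4.216×10⁷ m = 42163 km.
Altitude h = a − R = 42163 − 6371 = 35792 km.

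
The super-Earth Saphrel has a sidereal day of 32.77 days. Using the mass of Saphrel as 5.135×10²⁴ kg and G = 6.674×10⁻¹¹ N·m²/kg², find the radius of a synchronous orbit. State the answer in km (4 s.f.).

r_sync ≈ 4.113×10⁵ km

μ = GM = 6.674×10⁻¹¹ × 5.135×10²⁴ = 3.427×10¹⁴ m³/s².
T = 32.77 days = 2.831×10⁶ s.
A synchronous orbit has period T, so by Kepler's third law a = (μT²/4π²)^(1/3).
μT²/4π² = 3.427×10¹⁴ × (2.831×10⁶)² / 39.48 = 6.959×10²⁵ m³.
a = 4.113×10⁸ m = 4.1132×10⁵ km.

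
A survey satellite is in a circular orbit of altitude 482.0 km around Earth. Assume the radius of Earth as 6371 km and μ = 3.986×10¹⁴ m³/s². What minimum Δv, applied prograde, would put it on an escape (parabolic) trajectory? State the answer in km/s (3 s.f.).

Δv ≈ 3.16 km/s

r = 6371 + 482.0 = 6853.0 km = 6.8530×10⁶ m.
Circular speed v_c = √(μ/r) = 7627 m/s.
Escape speed v_esc = √(2μ/r) = √2 × v_c = 10790 m/s.
Δv = v_esc − v_c = 3159 m/s = 3.159 km/s.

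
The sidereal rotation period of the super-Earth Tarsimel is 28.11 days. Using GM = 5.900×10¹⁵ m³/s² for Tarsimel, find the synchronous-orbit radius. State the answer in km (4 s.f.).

r_sync ≈ 9.588×10⁵ km

T = 28.11 days = 2.429×10⁶ s.
A synchronous orbit has period T, so by Kepler's third law a = (μT²/4π²)^(1/3).
μT²/4π² = 5.900×10¹⁵ × (2.429×10⁶)² / 39.48 = 8.815×10²⁶ m³.
a = 9.588×10⁸ m = 9.5884×10⁵ km.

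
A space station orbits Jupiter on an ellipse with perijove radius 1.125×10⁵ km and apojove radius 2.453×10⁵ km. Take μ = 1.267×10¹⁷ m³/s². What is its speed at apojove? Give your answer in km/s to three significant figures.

v ≈ 18.0 km/s

Semi-major axis a = (r_p + r_a)/2 = 1.7890×10⁵ km = 1.789×10⁸ m.
Vis-viva: v² = μ(2/r − 1/a) = 1.267×10¹⁷ × (8.153×10⁻⁹ − 5.590×10⁻⁹) = 3.248×10⁸ m²/s².
v = 18020 m/s = 18.02 km/s.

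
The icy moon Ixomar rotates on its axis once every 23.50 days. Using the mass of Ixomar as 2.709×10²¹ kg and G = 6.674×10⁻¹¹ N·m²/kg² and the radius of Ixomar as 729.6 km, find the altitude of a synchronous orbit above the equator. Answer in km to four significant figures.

h_sync ≈ 25900 km

μ = GM = 6.674×10⁻¹¹ × 2.709×10²¹ = 1.808×10¹¹ m³/s².
T = 23.50 days = 2.030×10⁶ s.
A synchronous orbit has period T, so by Kepler's third law a = (μT²/4π²)^(1/3).
μT²/4π² = 1.808×10¹¹ × (2.030×10⁶)² / 39.48 = 1.888×10²² m³.
a = 2.663×10⁷ m = 26628 km.
Altitude h = a − R = 26628 − 729.6 = 25898 km.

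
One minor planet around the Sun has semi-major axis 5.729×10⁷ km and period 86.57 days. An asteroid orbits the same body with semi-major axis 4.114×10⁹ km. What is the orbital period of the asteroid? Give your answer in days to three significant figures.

Kepler's third law: T² ∝ a³, so T₂ = T₁ (a₂/a₁)^(3/2).
a₂/a₁ = 71.81, (a₂/a₁)^(3/2) = 608.5.
T₂ = 86.57 × 608.5 = 52680 days.

T₂ ≈ 52700 days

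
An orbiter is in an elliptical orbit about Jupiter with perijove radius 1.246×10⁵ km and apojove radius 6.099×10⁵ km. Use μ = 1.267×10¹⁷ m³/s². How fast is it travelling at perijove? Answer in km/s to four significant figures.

Semi-major axis a = (r_p + r_a)/2 = 3.6725×10⁵ km = 3.672×10⁸ m.
Vis-viva: v² = μ(2/r − 1/a) = 1.267×10¹⁷ × (1.605×10⁻⁸ − 2.723×10⁻⁹) = 1.689×10⁹ m²/s².
v = 41090 m/s = 41.09 km/s.

v ≈ 41.09 km/s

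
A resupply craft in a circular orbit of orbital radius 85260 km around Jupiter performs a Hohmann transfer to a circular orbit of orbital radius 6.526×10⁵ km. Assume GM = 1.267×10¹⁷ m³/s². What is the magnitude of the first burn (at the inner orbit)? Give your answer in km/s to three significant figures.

Δv ≈ 12.7 km/s

r₁ = 85260 km = 8.526×10⁷ m.
r₂ = 6.526×10⁵ km = 6.526×10⁸ m.
Transfer ellipse a_t = (r₁ + r₂)/2 = 3.689×10⁸ m.
At r₁: circular v_c1 = √(μ/r₁) = 38550 m/s; transfer-perijove v_p = √[μ(2/r₁ − 1/a_t)] = 51270 m/s.
Δv₁ = v_p − v_c1 = 12720 m/s.
= 12.72 km/s.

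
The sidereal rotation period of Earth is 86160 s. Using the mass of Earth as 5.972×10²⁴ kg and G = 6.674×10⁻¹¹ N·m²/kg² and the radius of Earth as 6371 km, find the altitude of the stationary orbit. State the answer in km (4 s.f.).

μ = GM = 6.674×10⁻¹¹ × 5.972×10²⁴ = 3.986×10¹⁴ m³/s².
A synchronous orbit has period T, so by Kepler's third law a = (μT²/4π²)^(1/3).
μT²/4π² = 3.986×10¹⁴ × (8.616×10⁴)² / 39.48 = 7.495×10²² m³.
a = 4.216×10⁷ m = 42162 km.
Altitude h = a − R = 42162 − 6371 = 35791 km.

h_sync ≈ 35790 km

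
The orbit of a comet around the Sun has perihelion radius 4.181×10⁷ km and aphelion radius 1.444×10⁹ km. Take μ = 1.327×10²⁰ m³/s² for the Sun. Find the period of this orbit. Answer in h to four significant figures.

T ≈ 97020 h

Semi-major axis a = (r_p + r_a)/2 = (4.1810×10⁷ + 1.4440×10⁹)/2 = 7.4290×10⁸ km = 7.429×10¹¹ m.
By Kepler's third law T = 2π√(a³/μ) = 2π × 5.559×10⁷ = 3.493×10⁸ s.
= 97020 h.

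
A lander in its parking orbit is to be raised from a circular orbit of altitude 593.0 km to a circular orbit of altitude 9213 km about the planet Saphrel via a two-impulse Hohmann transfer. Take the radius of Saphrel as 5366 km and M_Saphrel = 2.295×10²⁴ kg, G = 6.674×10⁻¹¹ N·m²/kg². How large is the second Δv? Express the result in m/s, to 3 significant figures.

Δv ≈ 772 m/s

μ = GM = 6.674×10⁻¹¹ × 2.295×10²⁴ = 1.532×10¹⁴ m³/s².
r₁ = 5366 + 593.0 = 5959.0 km = 5.9590×10⁶ m.
r₂ = 5366 + 9213 = 14579 km = 1.4579×10⁷ m.
Transfer ellipse a_t = (r₁ + r₂)/2 = 1.027×10⁷ m.
At r₁: circular v_c1 = √(μ/r₁) = 5070 m/s; transfer-periapsis v_p = √[μ(2/r₁ − 1/a_t)] = 6041 m/s.
At r₂: circular v_c2 = √(μ/r₂) = 3241 m/s; transfer-apoapsis v_a = √[μ(2/r₂ − 1/a_t)] = 2469 m/s.
Δv₂ = v_c2 − v_a = 772.2 m/s.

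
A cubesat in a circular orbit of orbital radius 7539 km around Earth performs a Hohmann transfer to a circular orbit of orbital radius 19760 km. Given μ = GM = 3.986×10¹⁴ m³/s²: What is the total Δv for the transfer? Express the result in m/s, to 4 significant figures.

r₁ = 7539 km = 7.539×10⁶ m.
r₂ = 19760 km = 1.976×10⁷ m.
Transfer ellipse a_t = (r₁ + r₂)/2 = 1.365×10⁷ m.
At r₁: circular v_c1 = √(μ/r₁) = 7271 m/s; transfer-perigee v_p = √[μ(2/r₁ − 1/a_t)] = 8749 m/s.
Δv₁ = v_p − v_c1 = 1477 m/s.
At r₂: circular v_c2 = √(μ/r₂) = 4491 m/s; transfer-apogee v_a = √[μ(2/r₂ − 1/a_t)] = 3338 m/s.
Δv₂ = v_c2 − v_a = 1153 m/s.
Total Δv = Δv₁ + Δv₂ = 2631 m/s.

Δv_total ≈ 2631 m/s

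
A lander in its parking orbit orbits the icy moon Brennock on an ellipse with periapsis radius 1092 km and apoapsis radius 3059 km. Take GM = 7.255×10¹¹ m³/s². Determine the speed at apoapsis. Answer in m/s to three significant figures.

Semi-major axis a = (r_p + r_a)/2 = 2075.5 km = 2.076×10⁶ m.
Vis-viva: v² = μ(2/r − 1/a) = 7.255×10¹¹ × (6.538×10⁻⁷ − 4.818×10⁻⁷) = 1.248×10⁵ m²/s².
v = 353.2 m/s.

v ≈ 353 m/s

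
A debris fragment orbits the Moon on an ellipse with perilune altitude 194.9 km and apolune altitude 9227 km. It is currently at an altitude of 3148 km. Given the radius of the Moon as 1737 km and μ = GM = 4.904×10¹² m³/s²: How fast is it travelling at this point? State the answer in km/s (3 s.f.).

r_p = 1737 + 194.9 = 1931.9 km = 1.9319×10⁶ m.
r_a = 1737 + 9227 = 10964 km = 1.0964×10⁷ m.
r = 1737 + 3148 = 4885.0 km = 4.885×10⁶ m.
Semi-major axis a = (r_p + r_a)/2 = 6447.9 km = 6.448×10⁶ m.
Vis-viva: v² = μ(2/r − 1/a) = 4.904×10¹² × (4.094×10⁻⁷ − 1.551×10⁻⁷) = 1.247×10⁶ m²/s².
v = 1117 m/s = 1.117 km/s.

v ≈ 1.12 km/s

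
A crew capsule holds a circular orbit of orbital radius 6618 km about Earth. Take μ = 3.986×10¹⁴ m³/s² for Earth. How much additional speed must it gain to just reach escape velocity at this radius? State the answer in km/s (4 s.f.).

r = 6618 km = 6.618×10⁶ m.
Circular speed v_c = √(μ/r) = 7761 m/s.
Escape speed v_esc = √(2μ/r) = √2 × v_c = 10980 m/s.
Δv = v_esc − v_c = 3215 m/s = 3.215 km/s.

Δv ≈ 3.215 km/s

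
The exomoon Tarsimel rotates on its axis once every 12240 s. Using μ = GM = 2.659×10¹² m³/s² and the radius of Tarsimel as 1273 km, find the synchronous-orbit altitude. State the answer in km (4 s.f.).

h_sync ≈ 887.9 km

A synchronous orbit has period T, so by Kepler's third law a = (μT²/4π²)^(1/3).
μT²/4π² = 2.659×10¹² × (1.224×10⁴)² / 39.48 = 1.009×10¹⁹ m³.
a = 2.161×10⁶ m = 2160.9 km.
Altitude h = a − R = 2160.9 − 1273 = 887.93 km.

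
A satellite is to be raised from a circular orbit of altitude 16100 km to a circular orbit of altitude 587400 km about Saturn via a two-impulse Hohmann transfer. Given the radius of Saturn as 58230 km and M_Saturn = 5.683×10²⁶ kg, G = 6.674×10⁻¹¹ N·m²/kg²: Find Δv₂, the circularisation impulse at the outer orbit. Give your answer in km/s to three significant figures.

μ = GM = 6.674×10⁻¹¹ × 5.683×10²⁶ = 3.793×10¹⁶ m³/s².
r₁ = 58230 + 16100 = 74330 km = 7.4330×10⁷ m.
r₂ = 58230 + 587400 = 645630 km = 6.4563×10⁸ m.
Transfer ellipse a_t = (r₁ + r₂)/2 = 3.600×10⁸ m.
At r₁: circular v_c1 = √(μ/r₁) = 22590 m/s; transfer-perikrone v_p = √[μ(2/r₁ − 1/a_t)] = 30250 m/s.
At r₂: circular v_c2 = √(μ/r₂) = 7665 m/s; transfer-apokrone v_a = √[μ(2/r₂ − 1/a_t)] = 3483 m/s.
Δv₂ = v_c2 − v_a = 4182 m/s.
= 4.182 km/s.

Δv ≈ 4.18 km/s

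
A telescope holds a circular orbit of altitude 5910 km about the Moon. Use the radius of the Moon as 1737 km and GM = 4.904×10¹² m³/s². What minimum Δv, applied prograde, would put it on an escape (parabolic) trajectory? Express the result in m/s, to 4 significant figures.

r = 1737 + 5910 = 7647.0 km = 7.6470×10⁶ m.
Circular speed v_c = √(μ/r) = 800.8 m/s.
Escape speed v_esc = √(2μ/r) = √2 × v_c = 1133 m/s.
Δv = v_esc − v_c = 331.7 m/s.

Δv ≈ 331.7 m/s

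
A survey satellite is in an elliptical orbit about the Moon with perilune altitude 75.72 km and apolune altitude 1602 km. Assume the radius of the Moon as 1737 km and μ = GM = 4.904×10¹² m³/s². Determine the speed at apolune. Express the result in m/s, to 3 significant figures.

v ≈ 1020 m/s

r_p = 1737 + 75.72 = 1812.7 km = 1.8127×10⁶ m.
r_a = 1737 + 1602 = 3339.0 km = 3.3390×10⁶ m.
Semi-major axis a = (r_p + r_a)/2 = 2575.9 km = 2.576×10⁶ m.
Vis-viva: v² = μ(2/r − 1/a) = 4.904×10¹² × (5.990×10⁻⁷ − 3.882×10⁻⁷) = 1.034×10⁶ m²/s².
v = 1017 m/s.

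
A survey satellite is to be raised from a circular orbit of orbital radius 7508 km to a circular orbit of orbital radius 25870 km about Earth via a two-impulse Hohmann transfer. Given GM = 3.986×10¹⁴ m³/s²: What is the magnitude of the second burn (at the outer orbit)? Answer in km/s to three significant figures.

Δv ≈ 1.29 km/s

r₁ = 7508 km = 7.508×10⁶ m.
r₂ = 25870 km = 2.587×10⁷ m.
Transfer ellipse a_t = (r₁ + r₂)/2 = 1.669×10⁷ m.
At r₁: circular v_c1 = √(μ/r₁) = 7286 m/s; transfer-perigee v_p = √[μ(2/r₁ − 1/a_t)] = 9072 m/s.
At r₂: circular v_c2 = √(μ/r₂) = 3925 m/s; transfer-apogee v_a = √[μ(2/r₂ − 1/a_t)] = 2633 m/s.
Δv₂ = v_c2 − v_a = 1292 m/s.
= 1.292 km/s.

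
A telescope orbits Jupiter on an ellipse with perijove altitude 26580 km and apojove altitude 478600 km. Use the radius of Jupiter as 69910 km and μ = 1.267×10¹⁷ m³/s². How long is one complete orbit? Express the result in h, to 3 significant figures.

r_p = 69910 + 26580 = 96490 km = 9.6490×10⁷ m.
r_a = 69910 + 478600 = 548510 km = 5.4851×10⁸ m.
Semi-major axis a = (r_p + r_a)/2 = (96490 + 5.4851×10⁵)/2 = 3.2250×10⁵ km = 3.225×10⁸ m.
By Kepler's third law T = 2π√(a³/μ) = 2π × 1.627×10⁴ = 1.022×10⁵ s.
= 28.40 h.

T ≈ 28.4 h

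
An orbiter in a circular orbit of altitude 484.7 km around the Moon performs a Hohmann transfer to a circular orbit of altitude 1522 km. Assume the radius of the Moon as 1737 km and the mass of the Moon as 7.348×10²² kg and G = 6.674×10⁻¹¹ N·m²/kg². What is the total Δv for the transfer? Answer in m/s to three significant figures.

Δv_total ≈ 257 m/s

μ = GM = 6.674×10⁻¹¹ × 7.348×10²² = 4.904×10¹² m³/s².
r₁ = 1737 + 484.7 = 2221.7 km = 2.2217×10⁶ m.
r₂ = 1737 + 1522 = 3259.0 km = 3.2590×10⁶ m.
Transfer ellipse a_t = (r₁ + r₂)/2 = 2.740×10⁶ m.
At r₁: circular v_c1 = √(μ/r₁) = 1486 m/s; transfer-perilune v_p = √[μ(2/r₁ − 1/a_t)] = 1620 m/s.
Δv₁ = v_p − v_c1 = 134.5 m/s.
At r₂: circular v_c2 = √(μ/r₂) = 1227 m/s; transfer-apolune v_a = √[μ(2/r₂ − 1/a_t)] = 1105 m/s.
Δv₂ = v_c2 − v_a = 122.2 m/s.
Total Δv = Δv₁ + Δv₂ = 256.7 m/s.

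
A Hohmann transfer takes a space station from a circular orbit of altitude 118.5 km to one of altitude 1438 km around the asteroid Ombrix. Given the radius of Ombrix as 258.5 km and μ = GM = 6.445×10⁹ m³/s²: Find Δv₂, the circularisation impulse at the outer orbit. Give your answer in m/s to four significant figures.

r₁ = 258.5 + 118.5 = 377.00 km = 3.7700×10⁵ m.
r₂ = 258.5 + 1438 = 1696.5 km = 1.6965×10⁶ m.
Transfer ellipse a_t = (r₁ + r₂)/2 = 1.037×10⁶ m.
At r₁: circular v_c1 = √(μ/r₁) = 130.7 m/s; transfer-periapsis v_p = √[μ(2/r₁ − 1/a_t)] = 167.3 m/s.
At r₂: circular v_c2 = √(μ/r₂) = 61.64 m/s; transfer-apoapsis v_a = √[μ(2/r₂ − 1/a_t)] = 37.17 m/s.
Δv₂ = v_c2 − v_a = 24.47 m/s.

Δv ≈ 24.47 m/s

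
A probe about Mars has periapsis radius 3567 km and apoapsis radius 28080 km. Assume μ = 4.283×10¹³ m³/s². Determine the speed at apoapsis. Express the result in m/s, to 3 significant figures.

v ≈ 586 m/s

Semi-major axis a = (r_p + r_a)/2 = 15824 km = 1.582×10⁷ m.
Vis-viva: v² = μ(2/r − 1/a) = 4.283×10¹³ × (7.123×10⁻⁸ − 6.320×10⁻⁸) = 3.438×10⁵ m²/s².
v = 586.4 m/s.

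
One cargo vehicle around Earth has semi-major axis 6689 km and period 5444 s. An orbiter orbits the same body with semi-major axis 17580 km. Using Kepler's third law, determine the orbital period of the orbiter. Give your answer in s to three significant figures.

Kepler's third law: T² ∝ a³, so T₂ = T₁ (a₂/a₁)^(3/2).
a₂/a₁ = 2.628, (a₂/a₁)^(3/2) = 4.261.
T₂ = 5444 × 4.261 = 23200 s.

T₂ ≈ 23200 s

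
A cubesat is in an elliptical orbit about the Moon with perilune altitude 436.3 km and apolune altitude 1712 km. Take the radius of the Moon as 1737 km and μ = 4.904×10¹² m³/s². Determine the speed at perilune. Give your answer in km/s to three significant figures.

r_p = 1737 + 436.3 = 2173.3 km = 2.1733×10⁶ m.
r_a = 1737 + 1712 = 3449.0 km = 3.4490×10⁶ m.
Semi-major axis a = (r_p + r_a)/2 = 2811.2 km = 2.811×10⁶ m.
Vis-viva: v² = μ(2/r − 1/a) = 4.904×10¹² × (9.203×10⁻⁷ − 3.557×10⁻⁷) = 2.768×10⁶ m²/s².
v = 1664 m/s = 1.664 km/s.

v ≈ 1.66 km/s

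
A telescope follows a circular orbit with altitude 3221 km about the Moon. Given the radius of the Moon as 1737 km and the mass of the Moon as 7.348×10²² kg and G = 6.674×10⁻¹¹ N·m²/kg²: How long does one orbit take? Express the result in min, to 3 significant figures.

μ = GM = 6.674×10⁻¹¹ × 7.348×10²² = 4.904×10¹² m³/s².
r = 1737 + 3221 = 4958.0 km = 4.9580×10⁶ m.
Kepler's third law: T = 2π√(r³/μ) = 2π√((4.958×10⁶)³ / 4.904×10¹²).
r³/μ = 2.485×10⁷ s², so T = 2π × 4.985×10³ = 3.132×10⁴ s.
Converting: 3.132×10⁴ s ÷ 60.00 = 522.0 min.

T ≈ 522 min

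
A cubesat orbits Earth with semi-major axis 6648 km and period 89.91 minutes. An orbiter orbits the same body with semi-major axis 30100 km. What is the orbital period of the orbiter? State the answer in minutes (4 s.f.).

Kepler's third law: T² ∝ a³, so T₂ = T₁ (a₂/a₁)^(3/2).
a₂/a₁ = 4.528, (a₂/a₁)^(3/2) = 9.634.
T₂ = 89.91 × 9.634 = 866.2 minutes.

T₂ ≈ 866.2 minutes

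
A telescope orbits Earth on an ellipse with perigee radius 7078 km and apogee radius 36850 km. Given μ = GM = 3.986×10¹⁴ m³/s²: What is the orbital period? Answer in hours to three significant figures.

T ≈ 9.00 hours

Semi-major axis a = (r_p + r_a)/2 = (7078.0 + 36850)/2 = 21964 km = 2.196×10⁷ m.
By Kepler's third law T = 2π√(a³/μ) = 2π × 5.156×10³ = 3.240×10⁴ s.
= 8.999 hours.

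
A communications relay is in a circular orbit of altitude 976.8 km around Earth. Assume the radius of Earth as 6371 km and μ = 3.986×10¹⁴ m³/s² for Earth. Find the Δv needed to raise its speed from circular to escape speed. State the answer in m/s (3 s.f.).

Δv ≈ 3050 m/s

r = 6371 + 976.8 = 7347.8 km = 7.3478×10⁶ m.
Circular speed v_c = √(μ/r) = 7365 m/s.
Escape speed v_esc = √(2μ/r) = √2 × v_c = 10420 m/s.
Δv = v_esc − v_c = 3051 m/s.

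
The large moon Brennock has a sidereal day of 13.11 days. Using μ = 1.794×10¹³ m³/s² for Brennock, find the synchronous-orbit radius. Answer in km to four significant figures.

r_sync ≈ 83540 km

T = 13.11 days = 1.133×10⁶ s.
A synchronous orbit has period T, so by Kepler's third law a = (μT²/4π²)^(1/3).
μT²/4π² = 1.794×10¹³ × (1.133×10⁶)² / 39.48 = 5.830×10²³ m³.
a = 8.354×10⁷ m = 83541 km.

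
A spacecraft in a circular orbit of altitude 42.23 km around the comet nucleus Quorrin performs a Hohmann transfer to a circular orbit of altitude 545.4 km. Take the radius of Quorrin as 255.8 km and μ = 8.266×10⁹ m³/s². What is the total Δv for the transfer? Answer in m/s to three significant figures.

r₁ = 255.8 + 42.23 = 298.03 km = 2.9803×10⁵ m.
r₂ = 255.8 + 545.4 = 801.20 km = 8.0120×10⁵ m.
Transfer ellipse a_t = (r₁ + r₂)/2 = 5.496×10⁵ m.
At r₁: circular v_c1 = √(μ/r₁) = 166.5 m/s; transfer-periapsis v_p = √[μ(2/r₁ − 1/a_t)] = 201.1 m/s.
Δv₁ = v_p − v_c1 = 34.54 m/s.
At r₂: circular v_c2 = √(μ/r₂) = 101.6 m/s; transfer-apoapsis v_a = √[μ(2/r₂ − 1/a_t)] = 74.80 m/s.
Δv₂ = v_c2 − v_a = 26.78 m/s.
Total Δv = Δv₁ + Δv₂ = 61.31 m/s.

Δv_total ≈ 61.3 m/s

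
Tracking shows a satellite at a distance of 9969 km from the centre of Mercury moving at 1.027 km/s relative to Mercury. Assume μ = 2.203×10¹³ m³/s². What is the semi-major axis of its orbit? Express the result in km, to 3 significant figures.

r = 9.969×10⁶ m.
Vis-viva rearranged: 1/a = 2/r − v²/μ = 2.006×10⁻⁷ − 4.788×10⁻⁸ = 1.527×10⁻⁷ m⁻¹.
a = 6.547×10⁶ m = 6546.9 km.

a ≈ 6550 km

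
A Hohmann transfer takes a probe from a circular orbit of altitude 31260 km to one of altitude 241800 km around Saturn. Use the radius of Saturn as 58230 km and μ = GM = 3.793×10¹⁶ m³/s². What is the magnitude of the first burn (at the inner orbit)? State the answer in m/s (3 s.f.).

r₁ = 58230 + 31260 = 89490 km = 8.9490×10⁷ m.
r₂ = 58230 + 241800 = 300030 km = 3.0003×10⁸ m.
Transfer ellipse a_t = (r₁ + r₂)/2 = 1.948×10⁸ m.
At r₁: circular v_c1 = √(μ/r₁) = 20590 m/s; transfer-perikrone v_p = √[μ(2/r₁ − 1/a_t)] = 25550 m/s.
Δv₁ = v_p − v_c1 = 4965 m/s.

Δv ≈ 4970 m/s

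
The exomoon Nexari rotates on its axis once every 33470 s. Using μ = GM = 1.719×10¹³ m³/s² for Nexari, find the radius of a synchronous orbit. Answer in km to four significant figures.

A synchronous orbit has period T, so by Kepler's third law a = (μT²/4π²)^(1/3).
μT²/4π² = 1.719×10¹³ × (3.347×10⁴)² / 39.48 = 4.878×10²⁰ m³.
a = 7.872×10⁶ m = 7871.8 km.

r_sync ≈ 7872 km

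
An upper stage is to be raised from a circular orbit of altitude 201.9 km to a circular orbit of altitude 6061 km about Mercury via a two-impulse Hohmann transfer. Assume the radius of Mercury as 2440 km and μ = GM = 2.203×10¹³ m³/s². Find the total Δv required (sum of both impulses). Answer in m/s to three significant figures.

r₁ = 2440 + 201.9 = 2641.9 km = 2.6419×10⁶ m.
r₂ = 2440 + 6061 = 8501.0 km = 8.5010×10⁶ m.
Transfer ellipse a_t = (r₁ + r₂)/2 = 5.571×10⁶ m.
At r₁: circular v_c1 = √(μ/r₁) = 2888 m/s; transfer-periherm v_p = √[μ(2/r₁ − 1/a_t)] = 3567 m/s.
Δv₁ = v_p − v_c1 = 679.3 m/s.
At r₂: circular v_c2 = √(μ/r₂) = 1610 m/s; transfer-apoherm v_a = √[μ(2/r₂ − 1/a_t)] = 1109 m/s.
Δv₂ = v_c2 − v_a = 501.3 m/s.
Total Δv = Δv₁ + Δv₂ = 1181 m/s.

Δv_total ≈ 1180 m/s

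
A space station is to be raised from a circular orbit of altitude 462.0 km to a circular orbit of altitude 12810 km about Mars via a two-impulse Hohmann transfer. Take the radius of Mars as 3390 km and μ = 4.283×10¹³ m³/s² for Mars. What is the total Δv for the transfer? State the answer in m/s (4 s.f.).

Δv_total ≈ 1522 m/s

r₁ = 3390 + 462.0 = 3852.0 km = 3.8520×10⁶ m.
r₂ = 3390 + 12810 = 16200 km = 1.6200×10⁷ m.
Transfer ellipse a_t = (r₁ + r₂)/2 = 1.003×10⁷ m.
At r₁: circular v_c1 = √(μ/r₁) = 3335 m/s; transfer-periapsis v_p = √[μ(2/r₁ − 1/a_t)] = 4239 m/s.
Δv₁ = v_p − v_c1 = 904.1 m/s.
At r₂: circular v_c2 = √(μ/r₂) = 1626 m/s; transfer-apoapsis v_a = √[μ(2/r₂ − 1/a_t)] = 1008 m/s.
Δv₂ = v_c2 − v_a = 618.1 m/s.
Total Δv = Δv₁ + Δv₂ = 1522 m/s.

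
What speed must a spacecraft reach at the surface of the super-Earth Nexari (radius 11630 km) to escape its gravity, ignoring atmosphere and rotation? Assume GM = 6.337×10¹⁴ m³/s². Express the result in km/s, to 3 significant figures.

r = R = 1.163×10⁷ m.
Escape speed v_esc = √(2μ/r) = √(2 × 6.337×10¹⁴ / 1.163×10⁷) = √(1.090×10⁸) = 10440 m/s.
= 10.44 km/s.

v_esc ≈ 10.4 km/s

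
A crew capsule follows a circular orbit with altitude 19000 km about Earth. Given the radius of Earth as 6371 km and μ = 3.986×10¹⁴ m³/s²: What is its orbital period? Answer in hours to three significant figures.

T ≈ 11.2 hours

r = 6371 + 19000 = 25371 km = 2.5371×10⁷ m.
Kepler's third law: T = 2π√(r³/μ) = 2π√((2.537×10⁷)³ / 3.986×10¹⁴).
r³/μ = 4.097×10⁷ s², so T = 2π × 6.401×10³ = 4.022×10⁴ s.
Converting: 4.022×10⁴ s ÷ 3600 = 11.17 hours.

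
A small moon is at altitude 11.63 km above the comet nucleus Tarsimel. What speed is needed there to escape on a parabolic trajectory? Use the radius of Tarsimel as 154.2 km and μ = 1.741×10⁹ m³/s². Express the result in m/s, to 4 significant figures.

v_esc ≈ 144.9 m/s

r = 154.2 + 11.63 = 165.83 km = 1.6583×10⁵ m.
Escape speed v_esc = √(2μ/r) = √(2 × 1.741×10⁹ / 1.658×10⁵) = √(2.100×10⁴) = 144.9 m/s.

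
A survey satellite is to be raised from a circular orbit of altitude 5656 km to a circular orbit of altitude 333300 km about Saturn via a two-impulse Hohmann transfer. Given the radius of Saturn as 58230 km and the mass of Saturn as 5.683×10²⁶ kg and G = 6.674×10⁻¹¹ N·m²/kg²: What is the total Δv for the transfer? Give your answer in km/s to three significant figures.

μ = GM = 6.674×10⁻¹¹ × 5.683×10²⁶ = 3.793×10¹⁶ m³/s².
r₁ = 58230 + 5656 = 63886 km = 6.3886×10⁷ m.
r₂ = 58230 + 333300 = 391530 km = 3.9153×10⁸ m.
Transfer ellipse a_t = (r₁ + r₂)/2 = 2.277×10⁸ m.
At r₁: circular v_c1 = √(μ/r₁) = 24370 m/s; transfer-perikrone v_p = √[μ(2/r₁ − 1/a_t)] = 31950 m/s.
Δv₁ = v_p − v_c1 = 7584 m/s.
At r₂: circular v_c2 = √(μ/r₂) = 9842 m/s; transfer-apokrone v_a = √[μ(2/r₂ − 1/a_t)] = 5213 m/s.
Δv₂ = v_c2 − v_a = 4629 m/s.
Total Δv = Δv₁ + Δv₂ = 12210 m/s = 12.21 km/s.

Δv_total ≈ 12.2 km/s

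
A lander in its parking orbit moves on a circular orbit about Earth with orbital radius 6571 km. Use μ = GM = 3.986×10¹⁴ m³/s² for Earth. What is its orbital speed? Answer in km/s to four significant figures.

r = 6571 km = 6.571×10⁶ m.
For a circular orbit v = √(μ/r) = √(3.986×10¹⁴ / 6.571×10⁶) = √(6.066×10⁷) = 7788 m/s.
That is 7.788 km/s.

v ≈ 7.788 km/s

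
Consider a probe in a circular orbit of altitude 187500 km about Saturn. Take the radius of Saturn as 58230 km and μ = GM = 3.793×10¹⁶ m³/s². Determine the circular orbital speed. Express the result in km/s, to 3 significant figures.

r = 58230 + 187500 = 245730 km = 2.4573×10⁸ m.
For a circular orbit v = √(μ/r) = √(3.793×10¹⁶ / 2.457×10⁸) = √(1.544×10⁸) = 12420 m/s.
That is 12.42 km/s.

v ≈ 12.4 km/s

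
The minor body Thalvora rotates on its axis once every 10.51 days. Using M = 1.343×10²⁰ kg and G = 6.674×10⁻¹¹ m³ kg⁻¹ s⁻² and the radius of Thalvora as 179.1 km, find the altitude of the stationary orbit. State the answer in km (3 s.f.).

μ = GM = 6.674×10⁻¹¹ × 1.343×10²⁰ = 8.963×10⁹ m³/s².
T = 10.51 days = 9.081×10⁵ s.
A synchronous orbit has period T, so by Kepler's third law a = (μT²/4π²)^(1/3).
μT²/4π² = 8.963×10⁹ × (9.081×10⁵)² / 39.48 = 1.872×10²⁰ m³.
a = 5.721×10⁶ m = 5720.6 km.
Altitude h = a − R = 5720.6 − 179.1 = 5541.5 km.

h_sync ≈ 5540 km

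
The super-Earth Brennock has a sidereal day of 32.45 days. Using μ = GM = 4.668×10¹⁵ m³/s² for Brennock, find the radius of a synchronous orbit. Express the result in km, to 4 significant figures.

T = 32.45 days = 2.804×10⁶ s.
A synchronous orbit has period T, so by Kepler's third law a = (μT²/4π²)^(1/3).
μT²/4π² = 4.668×10¹⁵ × (2.804×10⁶)² / 39.48 = 9.295×10²⁶ m³.
a = 9.759×10⁸ m = 9.7591×10⁵ km.

r_sync ≈ 9.759×10⁵ km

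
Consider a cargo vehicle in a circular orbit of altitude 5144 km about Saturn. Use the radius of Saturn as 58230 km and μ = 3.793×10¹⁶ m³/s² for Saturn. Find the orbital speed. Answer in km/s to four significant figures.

v ≈ 24.46 km/s

r = 58230 + 5144 = 63374 km = 6.3374×10⁷ m.
For a circular orbit v = √(μ/r) = √(3.793×10¹⁶ / 6.337×10⁷) = √(5.985×10⁸) = 24460 m/s.
That is 24.46 km/s.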